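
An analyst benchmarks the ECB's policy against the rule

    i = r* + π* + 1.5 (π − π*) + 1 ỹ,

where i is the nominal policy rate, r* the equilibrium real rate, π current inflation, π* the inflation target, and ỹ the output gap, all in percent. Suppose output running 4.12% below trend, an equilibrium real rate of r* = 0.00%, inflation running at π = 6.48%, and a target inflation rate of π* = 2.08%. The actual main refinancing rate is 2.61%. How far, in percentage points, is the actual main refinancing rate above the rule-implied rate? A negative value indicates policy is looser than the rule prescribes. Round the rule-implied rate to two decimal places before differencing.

-1.95 pp

Output 4.12% below potential → ỹ = -4.12.
i = 0.00 + 2.08 + 1.5 × (6.48 − 2.08) + 1 × (-4.12)
   = 0.00 + 2.08 + 6.6 − 4.12 = 4.56
Deviation = 2.61 − 4.56 = -1.95 pp.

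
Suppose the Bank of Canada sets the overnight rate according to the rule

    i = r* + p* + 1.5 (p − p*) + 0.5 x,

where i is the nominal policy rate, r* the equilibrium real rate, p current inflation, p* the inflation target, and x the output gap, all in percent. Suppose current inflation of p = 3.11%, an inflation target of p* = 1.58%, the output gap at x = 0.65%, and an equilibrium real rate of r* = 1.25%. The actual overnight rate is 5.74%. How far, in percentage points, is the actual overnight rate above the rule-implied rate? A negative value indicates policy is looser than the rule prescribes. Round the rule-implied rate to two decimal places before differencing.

i = 1.25 + 1.58 + 1.5 × (3.11 − 1.58) + 0.5 × 0.65
   = 1.25 + 1.58 + 2.295 + 0.325 = 5.45
Deviation = 5.74 − 5.45 = 0.29 pp.

0.29 pp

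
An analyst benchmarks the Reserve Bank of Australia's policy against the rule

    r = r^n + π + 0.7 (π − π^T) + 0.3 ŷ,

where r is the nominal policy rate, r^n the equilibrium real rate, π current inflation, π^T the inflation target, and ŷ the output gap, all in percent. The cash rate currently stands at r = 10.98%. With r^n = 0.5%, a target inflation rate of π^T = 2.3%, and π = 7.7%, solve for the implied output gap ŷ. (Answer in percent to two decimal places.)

-3.33%

0.3 ŷ = 10.98 − 0.5 − 7.7 − 0.7 × (7.7 − 2.3) = -1
ŷ = -1 / 0.3 = -3.33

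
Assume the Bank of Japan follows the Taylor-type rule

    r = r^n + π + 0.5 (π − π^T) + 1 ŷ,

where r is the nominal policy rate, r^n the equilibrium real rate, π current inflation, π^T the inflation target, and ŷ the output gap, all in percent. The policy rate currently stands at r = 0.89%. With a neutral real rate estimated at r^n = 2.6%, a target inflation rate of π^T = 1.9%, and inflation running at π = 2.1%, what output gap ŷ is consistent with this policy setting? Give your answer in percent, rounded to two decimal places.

-3.91%

1 ŷ = 0.89 − 2.6 − 2.1 − 0.5 × (2.1 − 1.9) = -3.91
ŷ = -3.91 / 1 = -3.91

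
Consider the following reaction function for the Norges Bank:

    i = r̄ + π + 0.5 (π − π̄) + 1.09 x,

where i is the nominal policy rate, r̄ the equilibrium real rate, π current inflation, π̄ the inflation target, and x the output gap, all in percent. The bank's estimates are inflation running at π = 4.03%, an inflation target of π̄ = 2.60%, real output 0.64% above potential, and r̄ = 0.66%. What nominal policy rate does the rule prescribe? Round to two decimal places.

Output 0.64% above potential → x = 0.64.
i = 0.66 + 4.03 + 0.5 × (4.03 − 2.60) + 1.09 × 0.64
   = 0.66 + 4.03 + 0.715 + 0.6976 = 6.10

6.10%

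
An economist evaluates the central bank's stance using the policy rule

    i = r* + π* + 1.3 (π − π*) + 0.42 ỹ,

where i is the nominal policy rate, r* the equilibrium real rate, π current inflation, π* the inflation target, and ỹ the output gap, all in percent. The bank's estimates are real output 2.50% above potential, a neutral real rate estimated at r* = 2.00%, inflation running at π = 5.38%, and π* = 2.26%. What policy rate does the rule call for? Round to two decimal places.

9.37%

Output 2.50% above potential → ỹ = 2.50.
i = 2.00 + 2.26 + 1.3 × (5.38 − 2.26) + 0.42 × 2.50
   = 2.00 + 2.26 + 4.056 + 1.05 = 9.37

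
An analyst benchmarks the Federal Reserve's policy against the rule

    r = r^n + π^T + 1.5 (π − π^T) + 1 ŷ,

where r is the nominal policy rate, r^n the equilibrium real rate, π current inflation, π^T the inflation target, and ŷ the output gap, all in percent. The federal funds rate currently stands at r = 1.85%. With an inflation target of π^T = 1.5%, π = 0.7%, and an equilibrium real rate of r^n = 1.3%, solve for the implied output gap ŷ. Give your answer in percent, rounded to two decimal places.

1 ŷ = 1.85 − 1.3 − 1.5 − 1.5 × (0.7 − 1.5) = 0.25
ŷ = 0.25 / 1 = 0.25

0.25%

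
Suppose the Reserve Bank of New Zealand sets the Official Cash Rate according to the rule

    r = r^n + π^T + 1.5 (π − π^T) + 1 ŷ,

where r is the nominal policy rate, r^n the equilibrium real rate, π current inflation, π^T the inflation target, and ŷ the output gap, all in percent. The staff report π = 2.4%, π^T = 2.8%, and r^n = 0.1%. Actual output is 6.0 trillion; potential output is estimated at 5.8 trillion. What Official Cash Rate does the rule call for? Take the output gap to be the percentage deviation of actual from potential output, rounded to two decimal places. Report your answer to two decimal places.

Output gap = 100 × (6.0 − 5.8) / 5.8 = 3.45%.
r = 0.10 + 2.80 + 1.5 × (2.40 − 2.80) + 1 × 3.45
   = 0.10 + 2.8 − 0.6 + 3.45 = 5.75

5.75%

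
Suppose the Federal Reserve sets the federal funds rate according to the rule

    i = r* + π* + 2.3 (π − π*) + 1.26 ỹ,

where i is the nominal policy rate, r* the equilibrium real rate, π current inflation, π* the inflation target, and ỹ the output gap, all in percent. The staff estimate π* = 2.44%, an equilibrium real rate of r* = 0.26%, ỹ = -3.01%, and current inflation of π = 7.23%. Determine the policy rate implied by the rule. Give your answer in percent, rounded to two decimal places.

9.92%

i = 0.26 + 2.44 + 2.3 × (7.23 − 2.44) + 1.26 × (-3.01)
   = 0.26 + 2.44 + 11.017 − 3.7926 = 9.92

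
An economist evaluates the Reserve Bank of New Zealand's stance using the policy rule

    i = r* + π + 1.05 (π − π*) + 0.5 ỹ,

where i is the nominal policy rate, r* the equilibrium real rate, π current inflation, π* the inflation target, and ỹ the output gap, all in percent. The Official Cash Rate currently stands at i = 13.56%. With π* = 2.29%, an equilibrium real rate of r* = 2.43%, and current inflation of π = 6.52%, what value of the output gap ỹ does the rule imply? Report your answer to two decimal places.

0.5 ỹ = 13.56 − 2.43 − 6.52 − 1.05 × (6.52 − 2.29) = 0.1685
ỹ = 0.1685 / 0.5 = 0.34

0.34%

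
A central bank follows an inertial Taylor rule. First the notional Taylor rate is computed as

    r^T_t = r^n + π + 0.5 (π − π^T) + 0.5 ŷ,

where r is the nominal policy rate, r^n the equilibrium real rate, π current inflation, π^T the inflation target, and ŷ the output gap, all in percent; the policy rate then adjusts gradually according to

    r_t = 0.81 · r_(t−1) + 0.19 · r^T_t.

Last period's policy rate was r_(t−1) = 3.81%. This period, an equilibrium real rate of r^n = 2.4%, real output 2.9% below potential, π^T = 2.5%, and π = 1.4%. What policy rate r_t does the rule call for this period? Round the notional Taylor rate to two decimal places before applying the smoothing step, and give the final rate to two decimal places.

3.43%

Output 2.9% below potential → ŷ = -2.9.
r^T_t = 2.4 + 1.4 + 0.5 × (1.4 − 2.5) + 0.5 × (-2.9)
   = 2.4 + 1.4 − 0.55 − 1.45 = 1.80
r_t = 0.81 × 3.81 + 0.19 × 1.80 = 3.0861 + 0.342 = 3.43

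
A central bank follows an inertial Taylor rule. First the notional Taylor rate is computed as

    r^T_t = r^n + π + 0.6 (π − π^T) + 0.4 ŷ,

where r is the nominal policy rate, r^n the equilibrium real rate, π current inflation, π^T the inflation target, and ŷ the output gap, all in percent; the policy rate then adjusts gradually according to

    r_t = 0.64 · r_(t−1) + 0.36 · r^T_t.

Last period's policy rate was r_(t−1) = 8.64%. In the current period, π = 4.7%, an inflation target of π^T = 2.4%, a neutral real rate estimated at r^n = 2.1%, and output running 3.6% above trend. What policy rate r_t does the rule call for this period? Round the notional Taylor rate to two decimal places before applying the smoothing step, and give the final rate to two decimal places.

8.99%

Output 3.6% above potential → ŷ = 3.6.
r^T_t = 2.1 + 4.7 + 0.6 × (4.7 − 2.4) + 0.4 × 3.6
   = 2.1 + 4.7 + 1.38 + 1.44 = 9.62
r_t = 0.64 × 8.64 + 0.36 × 9.62 = 5.5296 + 3.4632 = 8.99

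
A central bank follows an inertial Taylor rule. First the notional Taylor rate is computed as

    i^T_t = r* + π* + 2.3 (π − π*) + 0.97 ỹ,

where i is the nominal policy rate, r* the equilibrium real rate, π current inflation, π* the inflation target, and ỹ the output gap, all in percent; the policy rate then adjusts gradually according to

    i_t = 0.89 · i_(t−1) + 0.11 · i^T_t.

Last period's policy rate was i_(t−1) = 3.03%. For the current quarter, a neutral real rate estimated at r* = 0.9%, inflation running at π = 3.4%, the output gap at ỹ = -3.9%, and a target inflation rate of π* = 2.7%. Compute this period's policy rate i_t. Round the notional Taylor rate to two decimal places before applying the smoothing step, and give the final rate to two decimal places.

i^T_t = 0.9 + 2.7 + 2.3 × (3.4 − 2.7) + 0.97 × (-3.9)
   = 0.9 + 2.7 + 1.61 − 3.783 = 1.43
i_t = 0.89 × 3.03 + 0.11 × 1.43 = 2.6967 + 0.1573 = 2.85

2.85%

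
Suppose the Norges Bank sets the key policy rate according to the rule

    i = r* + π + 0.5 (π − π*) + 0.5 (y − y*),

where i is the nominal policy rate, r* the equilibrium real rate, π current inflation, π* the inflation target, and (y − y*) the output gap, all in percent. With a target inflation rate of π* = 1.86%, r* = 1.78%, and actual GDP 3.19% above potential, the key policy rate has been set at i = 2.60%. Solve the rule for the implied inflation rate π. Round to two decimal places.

0.10%

Output 3.19% above potential → (y − y*) = 3.19.
Collecting π: i = r* + (1 + 0.5) π − 0.5 π* + 0.5 (y − y*)
1.5 π = 2.60 − 1.78 + 0.5 × 1.86 − 0.5 × 3.19 = 0.155
π = 0.155 / 1.5 = 0.10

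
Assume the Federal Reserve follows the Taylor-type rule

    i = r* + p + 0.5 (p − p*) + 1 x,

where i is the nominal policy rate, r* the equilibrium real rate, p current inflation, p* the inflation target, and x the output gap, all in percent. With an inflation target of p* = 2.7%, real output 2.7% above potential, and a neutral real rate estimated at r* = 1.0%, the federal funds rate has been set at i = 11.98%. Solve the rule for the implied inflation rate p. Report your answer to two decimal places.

6.42%

Output 2.7% above potential → x = 2.7.
Collecting p: i = r* + (1 + 0.5) p − 0.5 p* + 1 x
1.5 p = 11.98 − 1.0 + 0.5 × 2.7 − 1 × 2.7 = 9.63
p = 9.63 / 1.5 = 6.42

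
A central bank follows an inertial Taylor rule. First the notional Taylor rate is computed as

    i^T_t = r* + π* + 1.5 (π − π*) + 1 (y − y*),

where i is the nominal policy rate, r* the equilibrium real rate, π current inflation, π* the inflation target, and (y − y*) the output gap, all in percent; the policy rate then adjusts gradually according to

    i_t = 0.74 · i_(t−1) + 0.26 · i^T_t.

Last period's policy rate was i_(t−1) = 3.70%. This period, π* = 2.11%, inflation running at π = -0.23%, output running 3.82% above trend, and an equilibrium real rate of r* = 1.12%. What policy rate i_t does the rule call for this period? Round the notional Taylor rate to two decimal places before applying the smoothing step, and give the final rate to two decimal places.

Output 3.82% above potential → (y − y*) = 3.82.
i^T_t = 1.12 + 2.11 + 1.5 × (-0.23 − 2.11) + 1 × 3.82
   = 1.12 + 2.11 − 3.51 + 3.82 = 3.54
i_t = 0.74 × 3.70 + 0.26 × 3.54 = 2.738 + 0.9204 = 3.66

3.66%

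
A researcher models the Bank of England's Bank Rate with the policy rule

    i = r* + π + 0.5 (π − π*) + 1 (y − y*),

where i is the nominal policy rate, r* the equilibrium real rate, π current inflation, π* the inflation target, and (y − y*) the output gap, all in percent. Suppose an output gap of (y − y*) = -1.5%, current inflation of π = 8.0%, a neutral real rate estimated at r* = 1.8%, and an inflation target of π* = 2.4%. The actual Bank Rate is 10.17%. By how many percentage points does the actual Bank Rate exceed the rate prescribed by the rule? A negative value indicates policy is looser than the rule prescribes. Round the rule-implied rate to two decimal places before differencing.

-0.93 pp

i = 1.8 + 8.0 + 0.5 × (8.0 − 2.4) + 1 × (-1.5)
   = 1.8 + 8 + 2.8 − 1.5 = 11.10
Deviation = 10.17 − 11.10 = -0.93 pp.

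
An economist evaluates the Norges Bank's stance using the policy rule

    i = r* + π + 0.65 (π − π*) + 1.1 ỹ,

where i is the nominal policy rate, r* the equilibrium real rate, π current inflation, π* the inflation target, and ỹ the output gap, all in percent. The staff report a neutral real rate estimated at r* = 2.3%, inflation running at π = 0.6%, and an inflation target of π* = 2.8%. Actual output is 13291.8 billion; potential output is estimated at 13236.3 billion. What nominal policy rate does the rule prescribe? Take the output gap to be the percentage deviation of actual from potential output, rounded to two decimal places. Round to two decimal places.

Output gap = 100 × (13291.8 − 13236.3) / 13236.3 = 0.42%.
i = 2.30 + 0.60 + 0.65 × (0.60 − 2.80) + 1.1 × 0.42
   = 2.30 + 0.6 − 1.43 + 0.462 = 1.93

1.93%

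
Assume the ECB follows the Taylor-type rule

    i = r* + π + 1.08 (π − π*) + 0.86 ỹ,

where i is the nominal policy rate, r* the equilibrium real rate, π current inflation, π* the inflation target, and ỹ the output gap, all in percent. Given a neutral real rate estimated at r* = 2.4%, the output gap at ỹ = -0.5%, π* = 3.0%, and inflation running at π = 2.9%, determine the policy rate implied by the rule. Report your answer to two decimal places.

i = 2.4 + 2.9 + 1.08 × (2.9 − 3.0) + 0.86 × (-0.5)
   = 2.4 + 2.9 − 0.108 − 0.43 = 4.76

4.76%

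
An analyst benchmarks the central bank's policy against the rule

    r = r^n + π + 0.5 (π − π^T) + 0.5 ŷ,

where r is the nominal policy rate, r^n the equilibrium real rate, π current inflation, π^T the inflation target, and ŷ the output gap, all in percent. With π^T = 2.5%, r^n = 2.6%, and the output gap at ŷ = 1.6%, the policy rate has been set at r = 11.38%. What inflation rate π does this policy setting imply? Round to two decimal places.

Collecting π: r = r^n + (1 + 0.5) π − 0.5 π^T + 0.5 ŷ
1.5 π = 11.38 − 2.6 + 0.5 × 2.5 − 0.5 × 1.6 = 9.23
π = 9.23 / 1.5 = 6.15

6.15%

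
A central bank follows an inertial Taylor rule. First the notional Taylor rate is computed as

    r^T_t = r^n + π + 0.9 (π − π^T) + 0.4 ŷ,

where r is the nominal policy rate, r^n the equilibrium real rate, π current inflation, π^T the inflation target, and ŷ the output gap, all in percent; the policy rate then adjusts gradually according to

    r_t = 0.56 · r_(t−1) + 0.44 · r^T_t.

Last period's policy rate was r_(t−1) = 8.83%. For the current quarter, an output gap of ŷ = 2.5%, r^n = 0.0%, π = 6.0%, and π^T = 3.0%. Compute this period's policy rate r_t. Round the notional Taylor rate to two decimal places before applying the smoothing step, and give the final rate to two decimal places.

9.21%

r^T_t = 0.0 + 6.0 + 0.9 × (6.0 − 3.0) + 0.4 × 2.5
   = 0.0 + 6 + 2.7 + 1 = 9.70
r_t = 0.56 × 8.83 + 0.44 × 9.70 = 4.9448 + 4.268 = 9.21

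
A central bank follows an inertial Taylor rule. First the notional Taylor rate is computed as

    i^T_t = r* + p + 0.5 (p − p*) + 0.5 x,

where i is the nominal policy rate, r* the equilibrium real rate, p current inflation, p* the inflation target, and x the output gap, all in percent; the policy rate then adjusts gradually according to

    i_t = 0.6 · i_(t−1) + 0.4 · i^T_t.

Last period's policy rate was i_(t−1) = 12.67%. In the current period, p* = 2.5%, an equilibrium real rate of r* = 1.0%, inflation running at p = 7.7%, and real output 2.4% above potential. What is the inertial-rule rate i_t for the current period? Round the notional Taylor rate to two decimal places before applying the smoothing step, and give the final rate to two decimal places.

Output 2.4% above potential → x = 2.4.
i^T_t = 1.0 + 7.7 + 0.5 × (7.7 − 2.5) + 0.5 × 2.4
   = 1.0 + 7.7 + 2.6 + 1.2 = 12.50
i_t = 0.6 × 12.67 + 0.4 × 12.50 = 7.602 + 5 = 12.60

12.60%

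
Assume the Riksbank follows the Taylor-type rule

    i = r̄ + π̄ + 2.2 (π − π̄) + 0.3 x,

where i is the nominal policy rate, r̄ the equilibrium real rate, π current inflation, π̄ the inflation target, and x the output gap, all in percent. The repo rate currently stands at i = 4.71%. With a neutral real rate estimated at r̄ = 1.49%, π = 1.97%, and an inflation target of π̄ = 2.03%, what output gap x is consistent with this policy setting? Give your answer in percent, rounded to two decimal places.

4.41%

0.3 x = 4.71 − 1.49 − 2.03 − 2.2 × (1.97 − 2.03) = 1.322
x = 1.322 / 0.3 = 4.41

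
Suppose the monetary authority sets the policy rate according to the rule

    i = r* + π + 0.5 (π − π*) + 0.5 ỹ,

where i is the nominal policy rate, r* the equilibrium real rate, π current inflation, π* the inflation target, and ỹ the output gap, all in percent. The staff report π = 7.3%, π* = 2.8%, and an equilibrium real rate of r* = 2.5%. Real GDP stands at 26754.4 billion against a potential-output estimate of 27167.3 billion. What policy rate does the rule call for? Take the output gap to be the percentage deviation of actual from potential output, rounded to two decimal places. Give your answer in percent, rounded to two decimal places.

Output gap = 100 × (26754.4 − 27167.3) / 27167.3 = -1.52%.
i = 2.50 + 7.30 + 0.5 × (7.30 − 2.80) + 0.5 × (-1.52)
   = 2.50 + 7.3 + 2.25 − 0.76 = 11.29

11.29%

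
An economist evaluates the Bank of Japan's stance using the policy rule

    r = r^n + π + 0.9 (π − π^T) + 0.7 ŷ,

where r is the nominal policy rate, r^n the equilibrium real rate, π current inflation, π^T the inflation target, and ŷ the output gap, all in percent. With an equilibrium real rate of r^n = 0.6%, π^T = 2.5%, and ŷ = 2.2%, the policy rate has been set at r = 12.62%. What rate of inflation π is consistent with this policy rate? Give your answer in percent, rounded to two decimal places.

Collecting π: r = r^n + (1 + 0.9) π − 0.9 π^T + 0.7 ŷ
1.9 π = 12.62 − 0.6 + 0.9 × 2.5 − 0.7 × 2.2 = 12.73
π = 12.73 / 1.9 = 6.70

6.70%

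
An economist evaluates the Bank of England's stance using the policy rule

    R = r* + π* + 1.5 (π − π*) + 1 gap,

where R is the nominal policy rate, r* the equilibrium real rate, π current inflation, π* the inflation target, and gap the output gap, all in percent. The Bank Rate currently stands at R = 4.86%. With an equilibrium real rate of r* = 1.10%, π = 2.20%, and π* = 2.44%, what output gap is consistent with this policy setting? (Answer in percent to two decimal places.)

1 gap = 4.86 − 1.10 − 2.44 − 1.5 × (2.20 − 2.44) = 1.68
gap = 1.68 / 1 = 1.68

1.68%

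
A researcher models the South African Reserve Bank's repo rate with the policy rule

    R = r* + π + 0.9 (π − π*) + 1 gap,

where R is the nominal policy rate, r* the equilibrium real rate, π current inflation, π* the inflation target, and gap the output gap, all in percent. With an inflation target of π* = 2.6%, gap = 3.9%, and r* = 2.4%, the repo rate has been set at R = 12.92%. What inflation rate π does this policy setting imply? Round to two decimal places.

Collecting π: R = r* + (1 + 0.9) π − 0.9 π* + 1 gap
1.9 π = 12.92 − 2.4 + 0.9 × 2.6 − 1 × 3.9 = 8.96
π = 8.96 / 1.9 = 4.72

4.72%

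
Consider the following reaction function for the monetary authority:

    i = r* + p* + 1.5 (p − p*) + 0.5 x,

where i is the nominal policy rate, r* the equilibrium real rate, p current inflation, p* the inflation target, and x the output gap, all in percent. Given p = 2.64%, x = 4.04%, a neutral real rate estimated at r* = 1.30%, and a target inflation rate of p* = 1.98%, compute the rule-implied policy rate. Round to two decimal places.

6.29%

i = 1.30 + 1.98 + 1.5 × (2.64 − 1.98) + 0.5 × 4.04
   = 1.30 + 1.98 + 0.99 + 2.02 = 6.29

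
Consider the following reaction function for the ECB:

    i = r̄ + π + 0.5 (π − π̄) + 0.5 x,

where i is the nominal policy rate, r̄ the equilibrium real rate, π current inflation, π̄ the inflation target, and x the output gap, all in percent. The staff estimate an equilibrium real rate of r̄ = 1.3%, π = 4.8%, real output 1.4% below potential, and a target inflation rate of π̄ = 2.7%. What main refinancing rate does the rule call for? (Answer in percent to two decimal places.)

6.45%

Output 1.4% below potential → x = -1.4.
i = 1.3 + 4.8 + 0.5 × (4.8 − 2.7) + 0.5 × (-1.4)
   = 1.3 + 4.8 + 1.05 − 0.7 = 6.45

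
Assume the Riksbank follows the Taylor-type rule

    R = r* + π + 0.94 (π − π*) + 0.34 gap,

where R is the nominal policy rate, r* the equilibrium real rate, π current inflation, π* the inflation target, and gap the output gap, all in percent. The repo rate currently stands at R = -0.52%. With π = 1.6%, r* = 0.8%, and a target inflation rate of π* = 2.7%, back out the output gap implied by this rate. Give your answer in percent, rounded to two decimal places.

0.34 gap = -0.52 − 0.8 − 1.6 − 0.94 × (1.6 − 2.7) = -1.886
gap = -1.886 / 0.34 = -5.55

-5.55%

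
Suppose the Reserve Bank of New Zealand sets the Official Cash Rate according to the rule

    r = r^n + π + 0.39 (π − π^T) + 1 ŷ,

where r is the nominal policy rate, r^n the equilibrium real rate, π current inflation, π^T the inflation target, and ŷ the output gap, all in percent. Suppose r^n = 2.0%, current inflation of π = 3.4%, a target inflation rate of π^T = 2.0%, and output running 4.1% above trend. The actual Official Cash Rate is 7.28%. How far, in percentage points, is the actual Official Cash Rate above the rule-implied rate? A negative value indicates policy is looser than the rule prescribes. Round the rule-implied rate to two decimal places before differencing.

Output 4.1% above potential → ŷ = 4.1.
r = 2.0 + 3.4 + 0.39 × (3.4 − 2.0) + 1 × 4.1
   = 2.0 + 3.4 + 0.546 + 4.1 = 10.05
Deviation = 7.28 − 10.05 = -2.77 pp.

-2.77 pp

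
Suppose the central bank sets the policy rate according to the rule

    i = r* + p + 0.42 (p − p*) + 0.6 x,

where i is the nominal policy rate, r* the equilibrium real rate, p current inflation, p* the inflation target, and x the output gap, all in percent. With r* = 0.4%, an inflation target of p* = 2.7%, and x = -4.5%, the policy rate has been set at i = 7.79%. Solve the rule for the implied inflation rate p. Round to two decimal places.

7.90%

Collecting p: i = r* + (1 + 0.42) p − 0.42 p* + 0.6 x
1.42 p = 7.79 − 0.4 + 0.42 × 2.7 − 0.6 × (-4.5) = 11.224
p = 11.224 / 1.42 = 7.90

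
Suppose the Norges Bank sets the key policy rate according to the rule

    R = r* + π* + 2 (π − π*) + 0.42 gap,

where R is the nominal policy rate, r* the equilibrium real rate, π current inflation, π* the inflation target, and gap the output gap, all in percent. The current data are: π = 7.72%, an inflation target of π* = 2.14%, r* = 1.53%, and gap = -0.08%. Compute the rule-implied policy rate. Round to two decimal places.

14.80%

R = 1.53 + 2.14 + 2 × (7.72 − 2.14) + 0.42 × (-0.08)
   = 1.53 + 2.14 + 11.16 − 0.0336 = 14.80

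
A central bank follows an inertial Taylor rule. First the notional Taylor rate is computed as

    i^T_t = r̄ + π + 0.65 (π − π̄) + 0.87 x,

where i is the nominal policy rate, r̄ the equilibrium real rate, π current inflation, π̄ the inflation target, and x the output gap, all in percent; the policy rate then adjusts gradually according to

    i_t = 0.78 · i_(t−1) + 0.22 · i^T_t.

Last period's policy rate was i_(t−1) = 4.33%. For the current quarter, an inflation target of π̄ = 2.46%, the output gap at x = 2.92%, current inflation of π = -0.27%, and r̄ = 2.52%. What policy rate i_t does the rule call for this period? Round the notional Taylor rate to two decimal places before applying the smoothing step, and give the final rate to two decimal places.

i^T_t = 2.52 + (-0.27) + 0.65 × (-0.27 − 2.46) + 0.87 × 2.92
   = 2.52 − 0.27 − 1.7745 + 2.5404 = 3.02
i_t = 0.78 × 4.33 + 0.22 × 3.02 = 3.3774 + 0.6644 = 4.04

4.04%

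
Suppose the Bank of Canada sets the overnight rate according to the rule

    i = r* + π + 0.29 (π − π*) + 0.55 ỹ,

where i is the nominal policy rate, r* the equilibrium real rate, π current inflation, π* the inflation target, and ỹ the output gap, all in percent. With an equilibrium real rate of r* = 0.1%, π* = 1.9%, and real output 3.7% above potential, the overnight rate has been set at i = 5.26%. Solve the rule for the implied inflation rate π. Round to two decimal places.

Output 3.7% above potential → ỹ = 3.7.
Collecting π: i = r* + (1 + 0.29) π − 0.29 π* + 0.55 ỹ
1.29 π = 5.26 − 0.1 + 0.29 × 1.9 − 0.55 × 3.7 = 3.676
π = 3.676 / 1.29 = 2.85

2.85%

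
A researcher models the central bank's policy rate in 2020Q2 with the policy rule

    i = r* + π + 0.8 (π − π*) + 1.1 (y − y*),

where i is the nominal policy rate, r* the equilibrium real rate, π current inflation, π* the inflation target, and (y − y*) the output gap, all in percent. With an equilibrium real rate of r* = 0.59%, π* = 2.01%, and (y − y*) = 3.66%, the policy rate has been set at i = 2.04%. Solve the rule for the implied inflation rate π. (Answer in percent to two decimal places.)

Collecting π: i = r* + (1 + 0.8) π − 0.8 π* + 1.1 (y − y*)
1.8 π = 2.04 − 0.59 + 0.8 × 2.01 − 1.1 × 3.66 = -0.968
π = -0.968 / 1.8 = -0.54

-0.54%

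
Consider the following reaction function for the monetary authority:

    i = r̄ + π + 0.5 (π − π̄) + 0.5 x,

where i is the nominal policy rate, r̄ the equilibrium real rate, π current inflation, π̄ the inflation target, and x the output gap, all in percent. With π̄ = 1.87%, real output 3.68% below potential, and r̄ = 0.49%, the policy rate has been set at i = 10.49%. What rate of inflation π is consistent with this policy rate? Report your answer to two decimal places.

8.52%

Output 3.68% below potential → x = -3.68.
Collecting π: i = r̄ + (1 + 0.5) π − 0.5 π̄ + 0.5 x
1.5 π = 10.49 − 0.49 + 0.5 × 1.87 − 0.5 × (-3.68) = 12.775
π = 12.775 / 1.5 = 8.52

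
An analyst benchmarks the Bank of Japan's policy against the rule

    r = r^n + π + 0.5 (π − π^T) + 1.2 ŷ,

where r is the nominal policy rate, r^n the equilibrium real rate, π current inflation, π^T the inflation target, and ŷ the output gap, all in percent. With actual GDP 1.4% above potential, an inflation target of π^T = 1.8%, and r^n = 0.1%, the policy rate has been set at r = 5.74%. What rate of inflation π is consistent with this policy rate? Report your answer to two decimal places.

3.24%

Output 1.4% above potential → ŷ = 1.4.
Collecting π: r = r^n + (1 + 0.5) π − 0.5 π^T + 1.2 ŷ
1.5 π = 5.74 − 0.1 + 0.5 × 1.8 − 1.2 × 1.4 = 4.86
π = 4.86 / 1.5 = 3.24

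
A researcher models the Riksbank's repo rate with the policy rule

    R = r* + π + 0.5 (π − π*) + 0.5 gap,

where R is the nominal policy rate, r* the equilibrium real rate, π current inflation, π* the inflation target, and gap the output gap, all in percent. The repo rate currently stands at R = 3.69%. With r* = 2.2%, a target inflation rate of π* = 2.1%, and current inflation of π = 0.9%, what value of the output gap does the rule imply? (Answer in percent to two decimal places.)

0.5 gap = 3.69 − 2.2 − 0.9 − 0.5 × (0.9 − 2.1) = 1.19
gap = 1.19 / 0.5 = 2.38

2.38%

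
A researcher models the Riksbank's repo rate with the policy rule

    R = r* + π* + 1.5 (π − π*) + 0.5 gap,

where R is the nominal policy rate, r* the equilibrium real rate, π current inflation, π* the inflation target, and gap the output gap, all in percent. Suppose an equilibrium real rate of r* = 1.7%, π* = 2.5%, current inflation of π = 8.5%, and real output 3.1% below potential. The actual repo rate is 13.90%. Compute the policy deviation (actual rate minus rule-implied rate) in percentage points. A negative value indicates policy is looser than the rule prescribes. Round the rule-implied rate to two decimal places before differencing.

Output 3.1% below potential → gap = -3.1.
R = 1.7 + 2.5 + 1.5 × (8.5 − 2.5) + 0.5 × (-3.1)
   = 1.7 + 2.5 + 9 − 1.55 = 11.65
Deviation = 13.90 − 11.65 = 2.25 pp.

2.25 pp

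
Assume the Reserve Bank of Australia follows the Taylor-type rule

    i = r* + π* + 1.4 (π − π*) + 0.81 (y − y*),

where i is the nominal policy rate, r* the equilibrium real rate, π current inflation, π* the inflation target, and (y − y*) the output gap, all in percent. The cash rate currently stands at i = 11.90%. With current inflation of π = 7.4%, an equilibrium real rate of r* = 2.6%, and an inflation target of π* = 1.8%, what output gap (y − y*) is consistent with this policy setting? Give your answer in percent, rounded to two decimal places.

-0.42%

0.81 (y − y*) = 11.90 − 2.6 − 1.8 − 1.4 × (7.4 − 1.8) = -0.34
(y − y*) = -0.34 / 0.81 = -0.42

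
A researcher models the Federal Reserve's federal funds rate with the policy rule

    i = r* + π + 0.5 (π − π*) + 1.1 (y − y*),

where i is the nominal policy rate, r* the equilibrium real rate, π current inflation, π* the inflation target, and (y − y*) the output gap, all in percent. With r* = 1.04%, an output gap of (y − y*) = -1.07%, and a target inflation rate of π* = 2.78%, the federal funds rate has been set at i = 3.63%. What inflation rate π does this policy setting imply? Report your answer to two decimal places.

3.44%

Collecting π: i = r* + (1 + 0.5) π − 0.5 π* + 1.1 (y − y*)
1.5 π = 3.63 − 1.04 + 0.5 × 2.78 − 1.1 × (-1.07) = 5.157
π = 5.157 / 1.5 = 3.44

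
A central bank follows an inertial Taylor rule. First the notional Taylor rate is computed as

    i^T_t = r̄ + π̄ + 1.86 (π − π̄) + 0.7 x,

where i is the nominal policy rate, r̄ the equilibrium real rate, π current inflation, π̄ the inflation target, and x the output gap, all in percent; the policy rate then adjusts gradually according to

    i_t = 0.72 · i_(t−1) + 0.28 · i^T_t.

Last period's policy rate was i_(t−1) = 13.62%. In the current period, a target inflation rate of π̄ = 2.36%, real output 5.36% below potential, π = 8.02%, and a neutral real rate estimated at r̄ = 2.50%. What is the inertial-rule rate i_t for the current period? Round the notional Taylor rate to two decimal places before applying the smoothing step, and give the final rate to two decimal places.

13.07%

Output 5.36% below potential → x = -5.36.
i^T_t = 2.50 + 2.36 + 1.86 × (8.02 − 2.36) + 0.7 × (-5.36)
   = 2.50 + 2.36 + 10.5276 − 3.752 = 11.64
i_t = 0.72 × 13.62 + 0.28 × 11.64 = 9.8064 + 3.2592 = 13.07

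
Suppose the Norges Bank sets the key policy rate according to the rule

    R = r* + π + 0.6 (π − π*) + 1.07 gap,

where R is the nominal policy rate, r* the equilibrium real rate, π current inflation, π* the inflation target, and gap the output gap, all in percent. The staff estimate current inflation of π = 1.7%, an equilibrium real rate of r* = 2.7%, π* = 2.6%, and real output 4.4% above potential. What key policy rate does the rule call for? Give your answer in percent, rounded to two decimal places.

8.57%

Output 4.4% above potential → gap = 4.4.
R = 2.7 + 1.7 + 0.6 × (1.7 − 2.6) + 1.07 × 4.4
   = 2.7 + 1.7 − 0.54 + 4.708 = 8.57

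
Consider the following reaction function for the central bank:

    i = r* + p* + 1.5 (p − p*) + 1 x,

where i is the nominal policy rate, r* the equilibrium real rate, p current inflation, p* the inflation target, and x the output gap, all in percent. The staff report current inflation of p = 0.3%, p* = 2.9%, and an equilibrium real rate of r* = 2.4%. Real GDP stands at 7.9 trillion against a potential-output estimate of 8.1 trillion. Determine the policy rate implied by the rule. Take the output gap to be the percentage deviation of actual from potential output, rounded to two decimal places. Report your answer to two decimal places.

Output gap = 100 × (7.9 − 8.1) / 8.1 = -2.47%.
i = 2.40 + 2.90 + 1.5 × (0.30 − 2.90) + 1 × (-2.47)
   = 2.40 + 2.9 − 3.9 − 2.47 = -1.07

-1.07%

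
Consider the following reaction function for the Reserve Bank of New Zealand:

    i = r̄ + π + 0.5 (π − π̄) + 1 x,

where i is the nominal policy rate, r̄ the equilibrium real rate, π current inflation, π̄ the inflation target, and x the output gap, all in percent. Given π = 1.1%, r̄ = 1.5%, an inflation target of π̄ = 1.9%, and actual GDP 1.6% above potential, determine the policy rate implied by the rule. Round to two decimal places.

Output 1.6% above potential → x = 1.6.
i = 1.5 + 1.1 + 0.5 × (1.1 − 1.9) + 1 × 1.6
   = 1.5 + 1.1 − 0.4 + 1.6 = 3.80

3.80%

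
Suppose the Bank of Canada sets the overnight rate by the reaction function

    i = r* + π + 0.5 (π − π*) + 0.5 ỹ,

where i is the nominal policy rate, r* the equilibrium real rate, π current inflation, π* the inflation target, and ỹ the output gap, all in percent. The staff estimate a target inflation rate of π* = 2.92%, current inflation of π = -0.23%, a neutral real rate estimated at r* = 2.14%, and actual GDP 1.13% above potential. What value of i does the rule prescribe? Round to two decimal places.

0.90%

Output 1.13% above potential → ỹ = 1.13.
i = 2.14 + (-0.23) + 0.5 × (-0.23 − 2.92) + 0.5 × 1.13
   = 2.14 − 0.23 − 1.575 + 0.565 = 0.90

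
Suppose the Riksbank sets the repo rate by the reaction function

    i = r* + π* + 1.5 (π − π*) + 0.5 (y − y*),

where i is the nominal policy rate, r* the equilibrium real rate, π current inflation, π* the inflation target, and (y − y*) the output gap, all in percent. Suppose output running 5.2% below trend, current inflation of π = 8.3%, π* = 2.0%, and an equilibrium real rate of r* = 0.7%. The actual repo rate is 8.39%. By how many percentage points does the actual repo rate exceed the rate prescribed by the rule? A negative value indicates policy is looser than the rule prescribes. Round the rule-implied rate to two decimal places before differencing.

Output 5.2% below potential → (y − y*) = -5.2.
i = 0.7 + 2.0 + 1.5 × (8.3 − 2.0) + 0.5 × (-5.2)
   = 0.7 + 2 + 9.45 − 2.6 = 9.55
Deviation = 8.39 − 9.55 = -1.16 pp.

-1.16 pp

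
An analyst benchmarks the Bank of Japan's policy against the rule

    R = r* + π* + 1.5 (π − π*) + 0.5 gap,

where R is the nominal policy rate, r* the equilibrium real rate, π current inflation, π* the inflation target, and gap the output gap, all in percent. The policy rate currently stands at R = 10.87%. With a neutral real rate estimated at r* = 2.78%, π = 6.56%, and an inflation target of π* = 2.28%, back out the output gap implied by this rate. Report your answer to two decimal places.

0.5 gap = 10.87 − 2.78 − 2.28 − 1.5 × (6.56 − 2.28) = -0.61
gap = -0.61 / 0.5 = -1.22

-1.22%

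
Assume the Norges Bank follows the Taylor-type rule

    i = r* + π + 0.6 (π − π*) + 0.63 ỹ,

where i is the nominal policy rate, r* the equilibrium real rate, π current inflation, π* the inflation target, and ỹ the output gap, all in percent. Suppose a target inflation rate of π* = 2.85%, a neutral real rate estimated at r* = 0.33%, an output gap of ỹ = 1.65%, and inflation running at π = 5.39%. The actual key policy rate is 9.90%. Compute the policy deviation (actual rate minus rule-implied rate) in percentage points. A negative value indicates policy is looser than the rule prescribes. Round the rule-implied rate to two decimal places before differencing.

1.62 pp

i = 0.33 + 5.39 + 0.6 × (5.39 − 2.85) + 0.63 × 1.65
   = 0.33 + 5.39 + 1.524 + 1.0395 = 8.28
Deviation = 9.90 − 8.28 = 1.62 pp.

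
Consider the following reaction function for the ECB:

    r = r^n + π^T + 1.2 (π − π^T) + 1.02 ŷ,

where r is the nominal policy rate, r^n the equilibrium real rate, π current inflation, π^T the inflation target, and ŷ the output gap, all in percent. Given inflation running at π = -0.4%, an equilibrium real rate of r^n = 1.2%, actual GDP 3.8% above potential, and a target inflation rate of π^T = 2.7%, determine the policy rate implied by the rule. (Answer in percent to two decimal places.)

4.06%

Output 3.8% above potential → ŷ = 3.8.
r = 1.2 + 2.7 + 1.2 × (-0.4 − 2.7) + 1.02 × 3.8
   = 1.2 + 2.7 − 3.72 + 3.876 = 4.06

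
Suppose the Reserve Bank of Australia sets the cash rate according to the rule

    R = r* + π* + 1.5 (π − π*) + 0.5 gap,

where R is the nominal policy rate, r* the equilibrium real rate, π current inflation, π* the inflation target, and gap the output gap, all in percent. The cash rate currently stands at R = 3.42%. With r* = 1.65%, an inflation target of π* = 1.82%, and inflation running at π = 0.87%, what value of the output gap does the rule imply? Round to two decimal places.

2.75%

0.5 gap = 3.42 − 1.65 − 1.82 − 1.5 × (0.87 − 1.82) = 1.375
gap = 1.375 / 0.5 = 2.75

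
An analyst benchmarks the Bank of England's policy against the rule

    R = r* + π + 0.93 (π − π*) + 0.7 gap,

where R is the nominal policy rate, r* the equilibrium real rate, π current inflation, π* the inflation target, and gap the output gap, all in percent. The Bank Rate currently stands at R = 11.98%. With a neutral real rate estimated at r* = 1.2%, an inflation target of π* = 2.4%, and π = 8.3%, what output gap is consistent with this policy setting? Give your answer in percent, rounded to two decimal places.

-4.30%

0.7 gap = 11.98 − 1.2 − 8.3 − 0.93 × (8.3 − 2.4) = -3.007
gap = -3.007 / 0.7 = -4.30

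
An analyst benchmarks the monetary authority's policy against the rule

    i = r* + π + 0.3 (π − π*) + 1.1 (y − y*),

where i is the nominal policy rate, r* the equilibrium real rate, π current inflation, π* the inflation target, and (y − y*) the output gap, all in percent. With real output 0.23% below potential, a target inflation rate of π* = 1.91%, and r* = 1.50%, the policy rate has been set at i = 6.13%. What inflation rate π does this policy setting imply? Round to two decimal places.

4.20%

Output 0.23% below potential → (y − y*) = -0.23.
Collecting π: i = r* + (1 + 0.3) π − 0.3 π* + 1.1 (y − y*)
1.3 π = 6.13 − 1.50 + 0.3 × 1.91 − 1.1 × (-0.23) = 5.456
π = 5.456 / 1.3 = 4.20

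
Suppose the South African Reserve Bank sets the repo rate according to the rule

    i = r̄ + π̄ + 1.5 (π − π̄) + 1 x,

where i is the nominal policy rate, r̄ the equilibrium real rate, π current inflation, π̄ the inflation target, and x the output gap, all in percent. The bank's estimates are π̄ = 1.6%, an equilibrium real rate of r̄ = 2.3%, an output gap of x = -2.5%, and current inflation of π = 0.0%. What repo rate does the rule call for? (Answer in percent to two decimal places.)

-1.00%

i = 2.3 + 1.6 + 1.5 × (0.0 − 1.6) + 1 × (-2.5)
   = 2.3 + 1.6 − 2.4 − 2.5 = -1.00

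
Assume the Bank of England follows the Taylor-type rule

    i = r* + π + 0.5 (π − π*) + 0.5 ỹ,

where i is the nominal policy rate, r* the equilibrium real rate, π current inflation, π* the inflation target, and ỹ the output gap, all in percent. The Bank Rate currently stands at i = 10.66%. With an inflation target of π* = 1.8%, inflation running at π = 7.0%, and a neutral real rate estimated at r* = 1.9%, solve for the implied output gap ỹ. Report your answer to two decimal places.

-1.68%

0.5 ỹ = 10.66 − 1.9 − 7.0 − 0.5 × (7.0 − 1.8) = -0.84
ỹ = -0.84 / 0.5 = -1.68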